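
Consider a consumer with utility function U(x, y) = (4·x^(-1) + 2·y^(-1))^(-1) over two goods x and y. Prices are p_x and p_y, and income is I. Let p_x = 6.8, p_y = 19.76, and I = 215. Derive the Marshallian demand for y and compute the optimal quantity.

y* = 5.9469

MU_x ∝ 4·x^(-2), MU_y ∝ 2·y^(-2), so MRS = 2·(y/x)^(2) = p_x/p_y.
Solve for the ratio: y/x = [(1/2)·p_x/p_y]^(0.5).
Substitute y = (y/x)·x into the budget: x* = I/(p_x + p_y·(y/x)).
Numerically y/x = 0.414807, so x* = 215/(6.8 + 19.76·0.414807) = 14.3366 and y* = 0.414807·14.3366 = 5.9469.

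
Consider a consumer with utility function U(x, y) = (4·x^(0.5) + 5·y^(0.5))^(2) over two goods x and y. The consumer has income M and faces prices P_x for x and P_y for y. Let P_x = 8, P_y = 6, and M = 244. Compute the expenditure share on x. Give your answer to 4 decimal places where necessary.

share on x = 0.3243

Numerically y/x = 2.777778, so x* = 244/(8 + 6·2.777778) = 9.8919 and y* = 2.777778·9.8919 = 27.4775.
Expenditure on x: 8·9.8919 = 79.1351; share = 0.3243.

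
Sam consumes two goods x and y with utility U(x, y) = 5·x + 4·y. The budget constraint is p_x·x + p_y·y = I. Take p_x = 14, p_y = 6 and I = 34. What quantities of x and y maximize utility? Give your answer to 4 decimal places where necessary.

Perfect substitutes: compare marginal utility per dollar. 5/p_x vs 4/p_y → 0.3571 vs 0.6667.
y gives more utility per dollar, so spend all income on y: y* = I/p_y, x* = 0.
Numerically: x* = 0, y* = 5.6667.

x* = 0, y* = 5.6667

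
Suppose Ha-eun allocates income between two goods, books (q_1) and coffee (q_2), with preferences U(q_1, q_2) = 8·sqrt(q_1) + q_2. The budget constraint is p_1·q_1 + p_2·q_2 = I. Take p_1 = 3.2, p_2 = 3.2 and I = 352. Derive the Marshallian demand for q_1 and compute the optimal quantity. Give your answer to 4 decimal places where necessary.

q_1* = 16

Utility is quasi-linear in q_2; the FOC for q_1 is 4/√q_1 = p_1/p_2.
Thus q_1* = (4·p_2/p_1)² — independent of I — with the rest of income spent on q_2.
Plugging in: q_1* = (4·3.2/3.2)² = 16.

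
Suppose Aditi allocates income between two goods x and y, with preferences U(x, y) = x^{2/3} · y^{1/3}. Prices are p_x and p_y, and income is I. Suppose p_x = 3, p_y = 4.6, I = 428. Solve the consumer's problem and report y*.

y* = 31.0145

The MRS is 2·y/x. Set MRS = p_x/p_y.
So 2/3·p_y·y = 1/3·p_x·x; combined with the budget, a share 2/3 of income goes to x.
Demand: x*(p_x,p_y,I) = 2/3·I/p_x and y* = 1/3·I/p_y.
At p_x=3, p_y=4.6, I=428: y* = 1/3·428/4.6 = 31.0145.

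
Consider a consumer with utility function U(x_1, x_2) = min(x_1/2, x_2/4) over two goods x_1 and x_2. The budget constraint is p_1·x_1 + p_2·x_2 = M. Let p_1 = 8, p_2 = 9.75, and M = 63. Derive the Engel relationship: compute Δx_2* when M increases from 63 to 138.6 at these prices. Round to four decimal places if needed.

Δx_2* = 5.4982

Leontief preferences: the optimum is at the kink where x_1/2 = x_2/4, i.e. x_2 = 2·x_1.
Budget: p_1·x_1 + p_2·2·x_1 = M, so (2·p_1 + 4·p_2)·x_1 = 2·M.
Demand: x_1*(p_1,p_2,M) = 2·M/(2·p_1 + 4·p_2), x_2* = 4·M/(2·p_1 + 4·p_2).
Here 2·8 + 4·9.75 = 55, giving x_2* = 4.5818.
At M' = 138.6: x_2* = 10.08. Change: 10.08 − 4.5818 = 5.4982.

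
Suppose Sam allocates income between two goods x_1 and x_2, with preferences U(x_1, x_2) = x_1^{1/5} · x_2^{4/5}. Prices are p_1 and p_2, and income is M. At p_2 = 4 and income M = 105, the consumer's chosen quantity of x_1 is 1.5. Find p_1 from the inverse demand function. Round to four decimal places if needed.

p_1 = 14

Tangency: MRS = (1/4)·x_2/x_1 = p_1/p_2.
So 0.2·p_2·x_2 = 0.8·p_1·x_1; combined with the budget, a share 0.2 of income goes to x_1.
Demand: x_1*(p_1,p_2,M) = 0.2·M/p_1 and x_2* = 0.8·M/p_2.
Set x_1* = 1.5 in the demand function and solve for p_1: p_1 = 14.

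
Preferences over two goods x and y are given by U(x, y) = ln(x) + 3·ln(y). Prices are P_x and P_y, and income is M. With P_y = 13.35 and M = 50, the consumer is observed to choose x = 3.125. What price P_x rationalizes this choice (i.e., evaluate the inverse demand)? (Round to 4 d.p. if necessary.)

P_x = 4

MU_x/MU_y = (y)/(3·x); tangency sets this equal to P_x/P_y.
Rearranging, P_y·y = 3·P_x·x. Substituting into the budget gives P_x·x·(1 + 3) = M.
Demand: x*(P_x,P_y,M) = 0.25·M/P_x and y* = 0.75·M/P_y.
Set x* = 3.125 in the demand function and solve for P_x: P_x = 4.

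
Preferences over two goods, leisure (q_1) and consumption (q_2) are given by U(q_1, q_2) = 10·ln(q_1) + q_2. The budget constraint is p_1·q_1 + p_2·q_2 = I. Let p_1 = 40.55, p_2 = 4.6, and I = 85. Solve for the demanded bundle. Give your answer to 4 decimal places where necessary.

At the given prices: q_1* = 10·4.6/40.55 = 1.1344, and q_2* = 8.4783.

q_1* = 1.1344, q_2* = 8.4783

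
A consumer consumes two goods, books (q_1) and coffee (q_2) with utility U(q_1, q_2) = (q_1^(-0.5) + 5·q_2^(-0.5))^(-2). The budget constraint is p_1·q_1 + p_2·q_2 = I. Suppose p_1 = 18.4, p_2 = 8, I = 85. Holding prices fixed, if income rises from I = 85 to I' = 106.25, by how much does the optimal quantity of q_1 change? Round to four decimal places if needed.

Δq_1* = 0.3592

From the CES first-order condition, (1/5)·(q_2/q_1)^(1.5) = p_1/p_2.
Hence q_2/q_1 = (5·p_1/p_2)^(1/(1.5)), i.e. raised to the 2/3 power.
With the ratio pinned down, the budget gives q_1* = I/(p_1 + p_2·(q_2/q_1)) and q_2* = (q_2/q_1)·q_1*.
Numerically q_2/q_1 = 5.094856, so q_1* = 85/(18.4 + 8·5.094856) = 1.4368.
At I' = 106.25: q_1* = 1.796. Change: 1.796 − 1.4368 = 0.3592.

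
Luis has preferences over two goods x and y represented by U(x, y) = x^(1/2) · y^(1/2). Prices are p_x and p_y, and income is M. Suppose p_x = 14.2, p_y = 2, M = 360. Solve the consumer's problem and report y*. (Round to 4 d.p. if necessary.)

y* = 90

MU_x/MU_y = (0.5·y)/(0.5·x); tangency sets this equal to p_x/p_y.
Rearranging, p_y·y = p_x·x. Substituting into the budget gives p_x·x·(1 + 1) = M.
Demand: x*(p_x,p_y,M) = 0.5·M/p_x and y* = 0.5·M/p_y.
At p_x=14.2, p_y=2, M=360: y* = 0.5·360/2 = 90.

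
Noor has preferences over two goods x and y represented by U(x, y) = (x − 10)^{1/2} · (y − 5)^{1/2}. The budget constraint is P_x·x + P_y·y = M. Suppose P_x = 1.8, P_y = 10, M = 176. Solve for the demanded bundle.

MRS = (y−5)/(x−10). Tangency with P_x/P_y gives y−5 = (P_x/P_y)·(x−10).
After buying the subsistence bundle (10, 5), a share 0.5 of the remaining income goes to x: x* = 10 + 0.5·(M − 10P_x − 5P_y)/P_x.
Discretionary income = 176 − 10·1.8 − 5·10 = 108; x* = 10 + 0.5·108/1.8 = 40; y* = 5 + 0.5·108/10 = 10.4.

x* = 40, y* = 10.4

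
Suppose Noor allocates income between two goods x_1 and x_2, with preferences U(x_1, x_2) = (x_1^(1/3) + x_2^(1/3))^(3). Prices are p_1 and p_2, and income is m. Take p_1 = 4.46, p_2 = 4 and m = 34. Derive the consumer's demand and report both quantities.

MU_x_1 ∝ x_1^(-2/3), MU_x_2 ∝ x_2^(-2/3), so MRS = (x_2/x_1)^(2/3) = p_1/p_2.
Hence x_2/x_1 = (p_1/p_2)^(1/(2/3)), i.e. raised to the 1.5 power.
With the ratio pinned down, the budget gives x_1* = m/(p_1 + p_2·(x_2/x_1)) and x_2* = (x_2/x_1)·x_1*.
Numerically x_2/x_1 = 1.177368, so x_1* = 34/(4.46 + 4·1.177368) = 3.708 and x_2* = 1.177368·3.708 = 4.3656.

x_1* = 3.708, x_2* = 4.3656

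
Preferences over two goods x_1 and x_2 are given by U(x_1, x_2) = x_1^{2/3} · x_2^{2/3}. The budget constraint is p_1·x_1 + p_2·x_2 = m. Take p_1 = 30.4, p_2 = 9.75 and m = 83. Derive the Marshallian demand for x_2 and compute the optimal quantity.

MU_x_1/MU_x_2 = (2/3·x_2)/(2/3·x_1); tangency sets this equal to p_1/p_2.
Rearranging, p_2·x_2 = p_1·x_1. Substituting into the budget gives p_1·x_1·(1 + 1) = m.
Demand: x_1*(p_1,p_2,m) = 0.5·m/p_1 and x_2* = 0.5·m/p_2.
At p_1=30.4, p_2=9.75, m=83: x_2* = 0.5·83/9.75 = 4.2564.

x_2* = 4.2564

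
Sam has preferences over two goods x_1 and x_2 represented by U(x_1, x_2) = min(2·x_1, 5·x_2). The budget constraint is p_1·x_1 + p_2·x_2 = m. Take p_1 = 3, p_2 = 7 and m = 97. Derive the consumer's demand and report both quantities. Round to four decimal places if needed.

Leontief preferences: the optimum is at the kink where x_1/5 = x_2/2, i.e. x_2 = (2/5)·x_1.
Budget: p_1·x_1 + p_2·(2/5)·x_1 = m, so (5·p_1 + 2·p_2)·x_1 = 5·m.
Demand: x_1*(p_1,p_2,m) = 5·m/(5·p_1 + 2·p_2), x_2* = 2·m/(5·p_1 + 2·p_2).
Here 5·3 + 2·7 = 29, giving x_1* = 16.7241 and x_2* = 6.6897.

x_1* = 16.7241, x_2* = 6.6897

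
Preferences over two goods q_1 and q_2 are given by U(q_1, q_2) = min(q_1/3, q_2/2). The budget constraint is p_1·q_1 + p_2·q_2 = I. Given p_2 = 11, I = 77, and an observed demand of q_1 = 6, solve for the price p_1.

p_1 = 5.5

With perfect complements, no substitution: consume in ratio q_1:q_2 = 3:2.
Budget: p_1·q_1 + p_2·(2/3)·q_1 = I, so (3·p_1 + 2·p_2)·q_1 = 3·I.
Demand: q_1*(p_1,p_2,I) = 3·I/(3·p_1 + 2·p_2), q_2* = 2·I/(3·p_1 + 2·p_2).
Set q_1* = 6 in the demand function and solve for p_1: p_1 = 5.5.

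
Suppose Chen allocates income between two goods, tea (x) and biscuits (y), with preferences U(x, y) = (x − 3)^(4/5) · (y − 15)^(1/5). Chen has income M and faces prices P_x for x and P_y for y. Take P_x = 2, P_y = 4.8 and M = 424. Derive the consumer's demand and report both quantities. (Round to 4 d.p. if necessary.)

MRS = 4·(y−15)/(x−3). Tangency with P_x/P_y gives y−15 = (1/4)·(P_x/P_y)·(x−3).
Substituting into the budget: x* = 3 + 0.8·(M − 3·P_x − 15·P_y)/P_x, and y* = 15 + 0.2·(…)/P_y.
Discretionary income = 424 − 3·2 − 15·4.8 = 346; x* = 3 + 0.8·346/2 = 141.4; y* = 15 + 0.2·346/4.8 = 29.4167.

x* = 141.4, y* = 29.4167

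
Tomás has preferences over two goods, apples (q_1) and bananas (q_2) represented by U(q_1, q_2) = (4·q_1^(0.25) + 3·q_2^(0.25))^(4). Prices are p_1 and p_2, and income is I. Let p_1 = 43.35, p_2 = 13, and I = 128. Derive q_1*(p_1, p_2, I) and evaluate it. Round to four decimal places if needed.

q_1* = 1.4632

Substitute q_2 = (q_2/q_1)·q_1 into the budget: q_1* = I/(p_1 + p_2·(q_2/q_1)).
Numerically q_2/q_1 = 3.394762, so q_1* = 128/(43.35 + 13·3.394762) = 1.4632.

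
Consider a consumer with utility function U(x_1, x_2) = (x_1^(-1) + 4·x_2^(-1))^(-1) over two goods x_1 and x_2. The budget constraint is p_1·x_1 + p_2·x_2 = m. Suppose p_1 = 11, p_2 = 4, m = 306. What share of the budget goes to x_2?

From the CES first-order condition, (1/4)·(x_2/x_1)^(2) = p_1/p_2.
Hence x_2/x_1 = (4·p_1/p_2)^(1/(2)), i.e. raised to the 0.5 power.
Substitute x_2 = (x_2/x_1)·x_1 into the budget: x_1* = m/(p_1 + p_2·(x_2/x_1)).
Numerically x_2/x_1 = 3.316625, so x_1* = 306/(11 + 4·3.316625) = 12.61 and x_2* = 3.316625·12.61 = 41.8226.
Expenditure on x_2: 4·41.8226 = 167.2903; share = 0.5467.

share on x_2 = 0.5467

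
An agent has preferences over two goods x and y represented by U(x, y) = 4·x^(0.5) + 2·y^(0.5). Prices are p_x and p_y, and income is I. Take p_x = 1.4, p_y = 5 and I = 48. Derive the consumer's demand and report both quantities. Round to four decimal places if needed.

x* = 32.0427, y* = 0.628

From the CES first-order condition, 2·(y/x)^(0.5) = p_x/p_y.
Hence y/x = ((1/2)·p_x/p_y)^(1/(0.5)), i.e. raised to the 2 power.
Substitute y = (y/x)·x into the budget: x* = I/(p_x + p_y·(y/x)).
Numerically y/x = 0.0196, so x* = 48/(1.4 + 5·0.0196) = 32.0427 and y* = 0.0196·32.0427 = 0.628.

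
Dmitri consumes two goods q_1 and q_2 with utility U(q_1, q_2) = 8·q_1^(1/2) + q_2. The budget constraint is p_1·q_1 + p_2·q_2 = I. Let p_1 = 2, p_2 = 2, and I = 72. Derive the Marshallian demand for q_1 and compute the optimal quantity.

q_1* = 16

Set MRS = p_1/p_2: 4·q_1^(−1/2) = p_1/p_2.
Solve: √q_1 = 4·p_2/p_1, so q_1*(p_1,p_2) = (4·p_2/p_1)², and q_2* = (I − p_1·q_1*)/p_2.
Plugging in: q_1* = (4·2/2)² = 16.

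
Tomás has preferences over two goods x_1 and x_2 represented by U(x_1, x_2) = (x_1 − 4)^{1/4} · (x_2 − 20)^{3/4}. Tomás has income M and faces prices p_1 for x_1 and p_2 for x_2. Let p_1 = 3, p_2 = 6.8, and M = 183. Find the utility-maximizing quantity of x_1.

x_1* = 6.9167

Let x_1' = x_1−4, x_2' = x_2−20. MRS = (1/3)·x_2'/x_1' = p_1/p_2.
Substituting into the budget: x_1* = 4 + 0.25·(M − 4·p_1 − 20·p_2)/p_1, and x_2* = 20 + 0.75·(…)/p_2.
Discretionary income = 183 − 4·3 − 20·6.8 = 35; x_1* = 4 + 0.25·35/3 = 6.9167.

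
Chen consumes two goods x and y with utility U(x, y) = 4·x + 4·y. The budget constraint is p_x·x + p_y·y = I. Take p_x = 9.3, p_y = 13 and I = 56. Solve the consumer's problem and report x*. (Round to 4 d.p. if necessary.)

Perfect substitutes: compare marginal utility per dollar. 4/p_x vs 4/p_y → 0.4301 vs 0.3077.
x gives more utility per dollar, so spend all income on x: x* = I/p_x, y* = 0.
Numerically: x* = 6.0215, y* = 0.

x* = 6.0215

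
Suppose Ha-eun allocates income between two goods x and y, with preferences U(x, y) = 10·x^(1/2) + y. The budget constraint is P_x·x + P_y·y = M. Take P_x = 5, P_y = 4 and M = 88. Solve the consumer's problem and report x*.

MU_x = 5/√x, MU_y = 1. Tangency: 5/√x = P_x/P_y.
Solve: √x = 5·P_y/P_x, so x*(P_x,P_y) = (5·P_y/P_x)², and y* = (M − P_x·x*)/P_y.
Plugging in: x* = (5·4/5)² = 16.

x* = 16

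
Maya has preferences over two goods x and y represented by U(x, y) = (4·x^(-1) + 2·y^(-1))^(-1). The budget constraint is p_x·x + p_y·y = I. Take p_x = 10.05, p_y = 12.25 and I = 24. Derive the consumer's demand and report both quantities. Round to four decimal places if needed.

MU_x ∝ 4·x^(-2), MU_y ∝ 2·y^(-2), so MRS = 2·(y/x)^(2) = p_x/p_y.
Hence y/x = ((1/2)·p_x/p_y)^(1/(2)), i.e. raised to the 0.5 power.
With the ratio pinned down, the budget gives x* = I/(p_x + p_y·(y/x)) and y* = (y/x)·x*.
Numerically y/x = 0.640472, so x* = 24/(10.05 + 12.25·0.640472) = 1.3411 and y* = 0.640472·1.3411 = 0.8589.

x* = 1.3411, y* = 0.8589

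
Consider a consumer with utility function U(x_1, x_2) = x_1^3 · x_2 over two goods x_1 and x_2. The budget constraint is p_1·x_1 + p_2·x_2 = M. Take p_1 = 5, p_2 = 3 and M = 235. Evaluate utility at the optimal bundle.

V = 857756.4258

Tangency: MRS = 3·x_2/x_1 = p_1/p_2.
So 3·p_2·x_2 = p_1·x_1; combined with the budget, a share 0.75 of income goes to x_1.
Demand: x_1*(p_1,p_2,M) = 0.75·M/p_1 and x_2* = 0.25·M/p_2.
At p_1=5, p_2=3, M=235: x_1* = 0.75·235/5 = 35.25, x_2* = 19.5833.
Utility at the optimum: U(35.25, 19.5833) = 857756.4258.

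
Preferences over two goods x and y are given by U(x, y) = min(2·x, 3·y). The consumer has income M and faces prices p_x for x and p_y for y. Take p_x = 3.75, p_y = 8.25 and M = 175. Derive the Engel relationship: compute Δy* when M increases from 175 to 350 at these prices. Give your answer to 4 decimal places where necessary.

Leontief preferences: the optimum is at the kink where x/3 = y/2, i.e. y = (2/3)·x.
Budget: p_x·x + p_y·(2/3)·x = M, so (3·p_x + 2·p_y)·x = 3·M.
Demand: x*(p_x,p_y,M) = 3·M/(3·p_x + 2·p_y), y* = 2·M/(3·p_x + 2·p_y).
Here 3·3.75 + 2·8.25 = 27.75, giving y* = 12.6126.
At M' = 350: y* = 25.2252. Change: 25.2252 − 12.6126 = 12.6126.

Δy* = 12.6126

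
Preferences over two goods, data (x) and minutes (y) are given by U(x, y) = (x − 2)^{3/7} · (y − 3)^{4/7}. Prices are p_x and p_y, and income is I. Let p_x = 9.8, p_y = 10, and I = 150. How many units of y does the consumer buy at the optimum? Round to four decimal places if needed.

This is Cobb-Douglas in (x−2, y−3): tangency gives 3/7·p_y·(y−3) = 4/7·p_x·(x−2).
Substituting into the budget: x* = 2 + 3/7·(I − 2·p_x − 3·p_y)/p_x, and y* = 3 + 4/7·(…)/p_y.
Discretionary income = 150 − 2·9.8 − 3·10 = 100.4; y* = 3 + 4/7·100.4/10 = 8.7371.

y* = 8.7371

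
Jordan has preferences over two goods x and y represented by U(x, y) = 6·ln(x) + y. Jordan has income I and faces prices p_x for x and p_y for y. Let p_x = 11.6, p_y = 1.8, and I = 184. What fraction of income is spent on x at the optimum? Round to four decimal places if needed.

So x*(p_x,p_y) = 6·p_y/p_x, independent of income; and y* = (I − 6·p_y)/p_y.
At the given prices: x* = 6·1.8/11.6 = 0.931, and y* = 96.2222.
Expenditure on x: 11.6·0.931 = 10.8; share = 0.0587.

share on x = 0.0587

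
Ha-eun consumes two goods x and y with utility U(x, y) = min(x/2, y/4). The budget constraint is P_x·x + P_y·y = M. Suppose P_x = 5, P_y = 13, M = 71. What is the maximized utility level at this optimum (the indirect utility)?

V = 1.1452

With perfect complements, no substitution: consume in ratio x:y = 2:4.
Budget: P_x·x + P_y·2·x = M, so (2·P_x + 4·P_y)·x = 2·M.
Demand: x*(P_x,P_y,M) = 2·M/(2·P_x + 4·P_y), y* = 4·M/(2·P_x + 4·P_y).
Here 2·5 + 4·13 = 62, giving x* = 2.2903 and y* = 4.5806.
Utility at the optimum: U(2.2903, 4.5806) = 1.1452.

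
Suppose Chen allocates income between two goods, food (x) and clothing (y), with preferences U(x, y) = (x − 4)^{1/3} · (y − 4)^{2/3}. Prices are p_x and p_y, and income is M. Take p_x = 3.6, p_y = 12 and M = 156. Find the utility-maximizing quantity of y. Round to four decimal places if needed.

Let x' = x−4, y' = y−4. MRS = (1/2)·y'/x' = p_x/p_y.
After buying the subsistence bundle (4, 4), a share 1/3 of the remaining income goes to x: x* = 4 + 1/3·(M − 4p_x − 4p_y)/p_x.
Discretionary income = 156 − 4·3.6 − 4·12 = 93.6; y* = 4 + 2/3·93.6/12 = 9.2.

y* = 9.2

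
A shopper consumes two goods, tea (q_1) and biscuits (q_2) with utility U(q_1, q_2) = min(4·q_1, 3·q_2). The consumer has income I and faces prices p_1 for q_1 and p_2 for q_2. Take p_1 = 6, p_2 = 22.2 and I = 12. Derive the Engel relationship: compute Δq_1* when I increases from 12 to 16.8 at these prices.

Δq_1* = 0.1348

Here 3·6 + 4·22.2 = 106.8, giving q_1* = 0.3371.
At I' = 16.8: q_1* = 0.4719. Change: 0.4719 − 0.3371 = 0.1348.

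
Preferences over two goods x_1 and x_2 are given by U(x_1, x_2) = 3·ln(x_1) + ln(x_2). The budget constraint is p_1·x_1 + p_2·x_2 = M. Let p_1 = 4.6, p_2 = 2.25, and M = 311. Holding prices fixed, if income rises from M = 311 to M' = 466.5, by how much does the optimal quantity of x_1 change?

Δx_1* = 25.3533

The MRS is 3·x_2/x_1. Set MRS = p_1/p_2.
Rearranging, p_2·x_2 = (1/3)·p_1·x_1. Substituting into the budget gives p_1·x_1·(1 + (1/3)) = M.
Demand: x_1*(p_1,p_2,M) = 0.75·M/p_1 and x_2* = 0.25·M/p_2.
At p_1=4.6, p_2=2.25, M=311: x_1* = 0.75·311/4.6 = 50.7065.
At M' = 466.5: x_1* = 76.0598. Change: 76.0598 − 50.7065 = 25.3533.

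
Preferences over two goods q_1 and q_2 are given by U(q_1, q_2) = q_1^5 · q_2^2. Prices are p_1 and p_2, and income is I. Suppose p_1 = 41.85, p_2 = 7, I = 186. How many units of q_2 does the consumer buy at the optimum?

Tangency: MRS = (5/2)·q_2/q_1 = p_1/p_2.
So 5·p_2·q_2 = 2·p_1·q_1; combined with the budget, a share 5/7 of income goes to q_1.
Demand: q_1*(p_1,p_2,I) = 5/7·I/p_1 and q_2* = 2/7·I/p_2.
At p_1=41.85, p_2=7, I=186: q_2* = 2/7·186/7 = 7.5918.

q_2* = 7.5918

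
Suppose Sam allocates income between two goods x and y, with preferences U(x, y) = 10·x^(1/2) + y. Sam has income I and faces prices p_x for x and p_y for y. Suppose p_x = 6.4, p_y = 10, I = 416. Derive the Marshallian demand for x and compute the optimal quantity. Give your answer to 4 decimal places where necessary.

x* = 61.0352

Plugging in: x* = (5·10/6.4)² = 61.0352.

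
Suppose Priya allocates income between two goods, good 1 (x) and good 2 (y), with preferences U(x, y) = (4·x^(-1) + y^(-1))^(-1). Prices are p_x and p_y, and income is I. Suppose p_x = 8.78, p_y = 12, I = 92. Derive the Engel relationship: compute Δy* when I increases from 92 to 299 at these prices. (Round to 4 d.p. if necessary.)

MRS = MU_x/MU_y = 4·(y/x)^(2). Set equal to p_x/p_y.
Hence y/x = ((1/4)·p_x/p_y)^(1/(2)), i.e. raised to the 0.5 power.
With the ratio pinned down, the budget gives x* = I/(p_x + p_y·(y/x)) and y* = (y/x)·x*.
Numerically y/x = 0.427688, so x* = 92/(8.78 + 12·0.427688) = 6.6129 and y* = 0.427688·6.6129 = 2.8282.
At I' = 299: y* = 9.1918. Change: 9.1918 − 2.8282 = 6.3636.

Δy* = 6.3636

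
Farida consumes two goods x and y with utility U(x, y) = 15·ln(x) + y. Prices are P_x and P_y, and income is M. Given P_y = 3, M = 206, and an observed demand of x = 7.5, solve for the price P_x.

P_x = 6

Set MRS = P_x/P_y: (15/x)/1 = P_x/P_y.
So x*(P_x,P_y) = 15·P_y/P_x, independent of income; and y* = (M − 15·P_y)/P_y.
Set x* = 7.5 in the demand function and solve for P_x: P_x = 6.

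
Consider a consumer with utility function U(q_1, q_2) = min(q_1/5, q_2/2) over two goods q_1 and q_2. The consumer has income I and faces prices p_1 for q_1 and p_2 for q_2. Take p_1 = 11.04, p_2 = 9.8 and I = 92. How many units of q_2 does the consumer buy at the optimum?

q_2* = 2.4599

With perfect complements, no substitution: consume in ratio q_1:q_2 = 5:2.
Budget: p_1·q_1 + p_2·(2/5)·q_1 = I, so (5·p_1 + 2·p_2)·q_1 = 5·I.
Demand: q_1*(p_1,p_2,I) = 5·I/(5·p_1 + 2·p_2), q_2* = 2·I/(5·p_1 + 2·p_2).
Here 5·11.04 + 2·9.8 = 74.8, giving q_2* = 2.4599.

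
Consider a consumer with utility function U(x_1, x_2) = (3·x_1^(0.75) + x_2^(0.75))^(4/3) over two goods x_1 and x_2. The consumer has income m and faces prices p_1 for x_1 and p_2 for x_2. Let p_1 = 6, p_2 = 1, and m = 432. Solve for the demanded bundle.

MRS = MU_x_1/MU_x_2 = 3·(x_2/x_1)^(0.25). Set equal to p_1/p_2.
Hence x_2/x_1 = ((1/3)·p_1/p_2)^(1/(0.25)), i.e. raised to the 4 power.
With the ratio pinned down, the budget gives x_1* = m/(p_1 + p_2·(x_2/x_1)) and x_2* = (x_2/x_1)·x_1*.
Numerically x_2/x_1 = 16, so x_1* = 432/(6 + 1·16) = 19.6364 and x_2* = 16·19.6364 = 314.1818.

x_1* = 19.6364, x_2* = 314.1818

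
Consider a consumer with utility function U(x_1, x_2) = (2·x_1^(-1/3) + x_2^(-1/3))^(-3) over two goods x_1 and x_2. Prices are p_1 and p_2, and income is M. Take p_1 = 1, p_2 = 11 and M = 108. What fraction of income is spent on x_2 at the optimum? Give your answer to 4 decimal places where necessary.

share on x_2 = 0.5199

MU_x_1 ∝ 2·x_1^(-4/3), MU_x_2 ∝ x_2^(-4/3), so MRS = 2·(x_2/x_1)^(4/3) = p_1/p_2.
Hence x_2/x_1 = ((1/2)·p_1/p_2)^(1/(4/3)), i.e. raised to the 0.75 power.
With the ratio pinned down, the budget gives x_1* = M/(p_1 + p_2·(x_2/x_1)) and x_2* = (x_2/x_1)·x_1*.
Numerically x_2/x_1 = 0.098443, so x_1* = 108/(1 + 11·0.098443) = 51.8516 and x_2* = 0.098443·51.8516 = 5.1044.
Expenditure on x_2: 11·5.1044 = 56.1484; share = 0.5199.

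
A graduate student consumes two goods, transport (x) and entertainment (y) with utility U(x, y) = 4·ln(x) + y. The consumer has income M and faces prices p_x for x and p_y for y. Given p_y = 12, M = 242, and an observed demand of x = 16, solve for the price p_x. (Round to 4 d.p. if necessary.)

p_x = 3

MU_x = 4/x, MU_y = 1. Tangency: 4/x = p_x/p_y.
So x*(p_x,p_y) = 4·p_y/p_x, independent of income; and y* = (M − 4·p_y)/p_y.
Set x* = 16 in the demand function and solve for p_x: p_x = 3.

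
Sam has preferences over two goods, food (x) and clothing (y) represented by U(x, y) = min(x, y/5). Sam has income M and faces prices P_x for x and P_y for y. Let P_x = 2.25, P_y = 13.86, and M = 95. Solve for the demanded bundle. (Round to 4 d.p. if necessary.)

Leontief preferences: the optimum is at the kink where x/1 = y/5, i.e. y = 5·x.
Budget: P_x·x + P_y·5·x = M, so (P_x + 5·P_y)·x = M.
Demand: x*(P_x,P_y,M) = M/(P_x + 5·P_y), y* = 5·M/(P_x + 5·P_y).
Here 2.25 + 5·13.86 = 71.55, giving x* = 1.3277 and y* = 6.6387.

x* = 1.3277, y* = 6.6387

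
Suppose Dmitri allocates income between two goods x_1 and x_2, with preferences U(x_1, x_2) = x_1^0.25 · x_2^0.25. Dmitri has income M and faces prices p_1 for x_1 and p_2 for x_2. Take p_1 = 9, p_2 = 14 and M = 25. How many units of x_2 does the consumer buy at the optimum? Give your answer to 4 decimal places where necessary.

MU_x_1/MU_x_2 = (0.25·x_2)/(0.25·x_1); tangency sets this equal to p_1/p_2.
Rearranging, p_2·x_2 = p_1·x_1. Substituting into the budget gives p_1·x_1·(1 + 1) = M.
Demand: x_1*(p_1,p_2,M) = 0.5·M/p_1 and x_2* = 0.5·M/p_2.
At p_1=9, p_2=14, M=25: x_2* = 0.5·25/14 = 0.8929.

x_2* = 0.8929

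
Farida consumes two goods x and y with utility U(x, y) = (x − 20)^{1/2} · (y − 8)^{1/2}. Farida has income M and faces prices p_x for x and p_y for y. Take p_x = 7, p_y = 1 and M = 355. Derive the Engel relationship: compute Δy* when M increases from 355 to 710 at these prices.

Δy* = 177.5

Substituting into the budget: x* = 20 + 0.5·(M − 20·p_x − 8·p_y)/p_x, and y* = 8 + 0.5·(…)/p_y.
Discretionary income = 355 − 20·7 − 8·1 = 207; y* = 8 + 0.5·207/1 = 111.5.
At M' = 710: y* = 289. Change: 289 − 111.5 = 177.5.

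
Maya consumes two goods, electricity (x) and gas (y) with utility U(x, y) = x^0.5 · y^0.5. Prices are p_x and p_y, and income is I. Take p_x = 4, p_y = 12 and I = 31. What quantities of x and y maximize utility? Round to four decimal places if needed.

x* = 3.875, y* = 1.2917

The MRS is y/x. Set MRS = p_x/p_y.
Rearranging, p_y·y = p_x·x. Substituting into the budget gives p_x·x·(1 + 1) = I.
Demand: x*(p_x,p_y,I) = 0.5·I/p_x and y* = 0.5·I/p_y.
At p_x=4, p_y=12, I=31: x* = 0.5·31/4 = 3.875, y* = 1.2917.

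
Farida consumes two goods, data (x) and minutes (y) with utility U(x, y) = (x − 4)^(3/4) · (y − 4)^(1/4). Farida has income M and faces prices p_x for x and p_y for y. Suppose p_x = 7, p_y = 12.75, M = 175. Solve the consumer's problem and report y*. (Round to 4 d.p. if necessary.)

Let x' = x−4, y' = y−4. MRS = 3·y'/x' = p_x/p_y.
Substituting into the budget: x* = 4 + 0.75·(M − 4·p_x − 4·p_y)/p_x, and y* = 4 + 0.25·(…)/p_y.
Discretionary income = 175 − 4·7 − 4·12.75 = 96; y* = 4 + 0.25·96/12.75 = 5.8824.

y* = 5.8824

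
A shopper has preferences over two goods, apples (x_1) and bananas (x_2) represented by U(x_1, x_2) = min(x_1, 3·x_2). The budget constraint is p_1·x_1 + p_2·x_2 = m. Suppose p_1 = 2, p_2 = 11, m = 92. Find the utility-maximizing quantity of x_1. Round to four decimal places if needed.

x_1* = 16.2353

With perfect complements, no substitution: consume in ratio x_1:x_2 = 3:1.
Budget: p_1·x_1 + p_2·(1/3)·x_1 = m, so (3·p_1 + p_2)·x_1 = 3·m.
Demand: x_1*(p_1,p_2,m) = 3·m/(3·p_1 + p_2), x_2* = m/(3·p_1 + p_2).
Here 3·2 + 11 = 17, giving x_1* = 16.2353.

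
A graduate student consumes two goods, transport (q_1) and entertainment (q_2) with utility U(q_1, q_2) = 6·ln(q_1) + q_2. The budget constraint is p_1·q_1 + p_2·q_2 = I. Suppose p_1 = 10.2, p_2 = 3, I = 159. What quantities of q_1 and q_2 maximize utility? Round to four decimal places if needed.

Set MRS = p_1/p_2: (6/q_1)/1 = p_1/p_2.
So q_1*(p_1,p_2) = 6·p_2/p_1, independent of income; and q_2* = (I − 6·p_2)/p_2.
At the given prices: q_1* = 6·3/10.2 = 1.7647, and q_2* = 47.

q_1* = 1.7647, q_2* = 47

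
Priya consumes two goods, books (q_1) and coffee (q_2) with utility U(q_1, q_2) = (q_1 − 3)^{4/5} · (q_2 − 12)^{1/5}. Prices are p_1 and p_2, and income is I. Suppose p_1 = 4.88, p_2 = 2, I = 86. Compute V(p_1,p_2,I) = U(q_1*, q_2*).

V = 7.0331

Let q_1' = q_1−3, q_2' = q_2−12. MRS = 4·q_2'/q_1' = p_1/p_2.
After buying the subsistence bundle (3, 12), a share 0.8 of the remaining income goes to q_1: q_1* = 3 + 0.8·(I − 3p_1 − 12p_2)/p_1.
Discretionary income = 86 − 3·4.88 − 12·2 = 47.36; q_1* = 3 + 0.8·47.36/4.88 = 10.7639; q_2* = 12 + 0.2·47.36/2 = 16.736.
Utility at the optimum: U(10.7639, 16.736) = 7.0331.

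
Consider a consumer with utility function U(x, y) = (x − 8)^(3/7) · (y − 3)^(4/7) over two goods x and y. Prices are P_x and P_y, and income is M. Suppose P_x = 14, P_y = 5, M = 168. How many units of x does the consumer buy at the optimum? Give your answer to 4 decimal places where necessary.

x* = 9.2551

After buying the subsistence bundle (8, 3), a share 3/7 of the remaining income goes to x: x* = 8 + 3/7·(M − 8P_x − 3P_y)/P_x.
Discretionary income = 168 − 8·14 − 3·5 = 41; x* = 8 + 3/7·41/14 = 9.2551.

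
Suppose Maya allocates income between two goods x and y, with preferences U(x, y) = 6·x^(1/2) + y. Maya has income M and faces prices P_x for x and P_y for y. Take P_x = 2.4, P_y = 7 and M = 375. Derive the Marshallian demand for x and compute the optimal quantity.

MU_x = 3/√x, MU_y = 1. Tangency: 3/√x = P_x/P_y.
Thus x* = (3·P_y/P_x)² — independent of M — with the rest of income spent on y.
Plugging in: x* = (3·7/2.4)² = 76.5625.

x* = 76.5625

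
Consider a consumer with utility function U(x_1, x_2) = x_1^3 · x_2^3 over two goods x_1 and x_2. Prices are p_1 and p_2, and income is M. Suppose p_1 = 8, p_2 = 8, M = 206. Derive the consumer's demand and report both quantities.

x_1* = 12.875, x_2* = 12.875

Demand: x_1*(p_1,p_2,M) = 0.5·M/p_1 and x_2* = 0.5·M/p_2.
At p_1=8, p_2=8, M=206: x_1* = 0.5·206/8 = 12.875, x_2* = 12.875.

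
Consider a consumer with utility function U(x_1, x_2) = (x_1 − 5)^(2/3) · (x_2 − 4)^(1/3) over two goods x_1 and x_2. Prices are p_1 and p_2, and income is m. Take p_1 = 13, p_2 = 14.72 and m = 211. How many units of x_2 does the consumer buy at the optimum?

This is Cobb-Douglas in (x_1−5, x_2−4): tangency gives 2/3·p_2·(x_2−4) = 1/3·p_1·(x_1−5).
Substituting into the budget: x_1* = 5 + 2/3·(m − 5·p_1 − 4·p_2)/p_1, and x_2* = 4 + 1/3·(…)/p_2.
Discretionary income = 211 − 5·13 − 4·14.72 = 87.12; x_2* = 4 + 1/3·87.12/14.72 = 5.9728.

x_2* = 5.9728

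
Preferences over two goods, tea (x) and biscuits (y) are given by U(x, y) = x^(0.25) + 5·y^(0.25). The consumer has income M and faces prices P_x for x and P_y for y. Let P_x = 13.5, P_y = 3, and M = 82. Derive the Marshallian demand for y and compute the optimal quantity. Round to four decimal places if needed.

MRS = MU_x/MU_y = (1/5)·(y/x)^(0.75). Set equal to P_x/P_y.
Solve for the ratio: y/x = [5·P_x/P_y]^(4/3).
With the ratio pinned down, the budget gives x* = M/(P_x + P_y·(y/x)) and y* = (y/x)·x*.
Numerically y/x = 63.519932, so x* = 82/(13.5 + 3·63.519932) = 0.4018 and y* = 63.519932·0.4018 = 25.525.

y* = 25.525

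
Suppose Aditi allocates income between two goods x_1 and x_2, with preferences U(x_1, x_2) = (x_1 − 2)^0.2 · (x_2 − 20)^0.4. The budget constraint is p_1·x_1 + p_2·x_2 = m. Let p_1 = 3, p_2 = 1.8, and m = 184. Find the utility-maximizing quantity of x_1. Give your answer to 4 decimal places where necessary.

Let x_1' = x_1−2, x_2' = x_2−20. MRS = (1/2)·x_2'/x_1' = p_1/p_2.
Substituting into the budget: x_1* = 2 + 1/3·(m − 2·p_1 − 20·p_2)/p_1, and x_2* = 20 + 2/3·(…)/p_2.
Discretionary income = 184 − 2·3 − 20·1.8 = 142; x_1* = 2 + 1/3·142/3 = 17.7778.

x_1* = 17.7778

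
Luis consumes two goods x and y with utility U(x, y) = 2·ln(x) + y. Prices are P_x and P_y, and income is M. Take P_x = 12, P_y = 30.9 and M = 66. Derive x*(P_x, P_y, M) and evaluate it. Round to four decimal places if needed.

MU_x = 2/x, MU_y = 1. Tangency: 2/x = P_x/P_y.
So x*(P_x,P_y) = 2·P_y/P_x, independent of income; and y* = (M − 2·P_y)/P_y.
At the given prices: x* = 2·30.9/12 = 5.15.

x* = 5.15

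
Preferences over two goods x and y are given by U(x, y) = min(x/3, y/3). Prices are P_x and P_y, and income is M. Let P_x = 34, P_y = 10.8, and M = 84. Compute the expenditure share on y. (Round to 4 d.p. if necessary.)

With perfect complements, no substitution: consume in ratio x:y = 3:3.
Budget: P_x·x + P_y·x = M, so (3·P_x + 3·P_y)·x = 3·M.
Demand: x*(P_x,P_y,M) = 3·M/(3·P_x + 3·P_y), y* = 3·M/(3·P_x + 3·P_y).
Here 3·34 + 3·10.8 = 134.4, giving x* = 1.875 and y* = 1.875.
Expenditure on y: 10.8·1.875 = 20.25; share = 0.2411.

share on y = 0.2411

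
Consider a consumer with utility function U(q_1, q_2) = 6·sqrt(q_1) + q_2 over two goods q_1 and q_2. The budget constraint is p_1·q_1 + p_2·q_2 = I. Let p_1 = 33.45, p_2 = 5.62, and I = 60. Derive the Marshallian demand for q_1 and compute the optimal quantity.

q_1* = 0.2541

Utility is quasi-linear in q_2; the FOC for q_1 is 3/√q_1 = p_1/p_2.
Solve: √q_1 = 3·p_2/p_1, so q_1*(p_1,p_2) = (3·p_2/p_1)², and q_2* = (I − p_1·q_1*)/p_2.
Plugging in: q_1* = (3·5.62/33.45)² = 0.2541.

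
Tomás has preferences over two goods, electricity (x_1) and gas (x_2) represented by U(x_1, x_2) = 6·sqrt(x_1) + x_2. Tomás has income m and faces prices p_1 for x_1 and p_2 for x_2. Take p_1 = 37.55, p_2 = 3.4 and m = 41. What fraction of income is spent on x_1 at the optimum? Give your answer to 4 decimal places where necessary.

share on x_1 = 0.0676

MU_x_1 = 3/√x_1, MU_x_2 = 1. Tangency: 3/√x_1 = p_1/p_2.
Thus x_1* = (3·p_2/p_1)² — independent of m — with the rest of income spent on x_2.
Plugging in: x_1* = (3·3.4/37.55)² = 0.0738, x_2* = 11.2439.
Expenditure on x_1: 37.55·0.0738 = 2.7707; share = 0.0676.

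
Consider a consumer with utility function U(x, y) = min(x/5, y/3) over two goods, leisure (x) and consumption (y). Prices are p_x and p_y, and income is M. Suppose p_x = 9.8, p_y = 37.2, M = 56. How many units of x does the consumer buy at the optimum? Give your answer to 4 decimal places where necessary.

x* = 1.7435

With perfect complements, no substitution: consume in ratio x:y = 5:3.
Budget: p_x·x + p_y·(3/5)·x = M, so (5·p_x + 3·p_y)·x = 5·M.
Demand: x*(p_x,p_y,M) = 5·M/(5·p_x + 3·p_y), y* = 3·M/(5·p_x + 3·p_y).
Here 5·9.8 + 3·37.2 = 160.6, giving x* = 1.7435.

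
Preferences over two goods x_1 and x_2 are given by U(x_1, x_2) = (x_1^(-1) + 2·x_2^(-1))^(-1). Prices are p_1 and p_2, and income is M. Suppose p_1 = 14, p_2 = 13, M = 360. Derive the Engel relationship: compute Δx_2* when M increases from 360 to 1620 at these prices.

MU_x_1 ∝ x_1^(-2), MU_x_2 ∝ 2·x_2^(-2), so MRS = (1/2)·(x_2/x_1)^(2) = p_1/p_2.
Hence x_2/x_1 = (2·p_1/p_2)^(1/(2)), i.e. raised to the 0.5 power.
Substitute x_2 = (x_2/x_1)·x_1 into the budget: x_1* = M/(p_1 + p_2·(x_2/x_1)).
Numerically x_2/x_1 = 1.467599, so x_1* = 360/(14 + 13·1.467599) = 10.8831 and x_2* = 1.467599·10.8831 = 15.972.
At M' = 1620: x_2* = 71.8742. Change: 71.8742 − 15.972 = 55.9021.

Δx_2* = 55.9021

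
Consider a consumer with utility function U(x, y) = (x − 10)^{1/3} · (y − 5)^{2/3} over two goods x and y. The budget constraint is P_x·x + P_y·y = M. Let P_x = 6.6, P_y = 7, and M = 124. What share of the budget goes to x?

MRS = (1/2)·(y−5)/(x−10). Tangency with P_x/P_y gives y−5 = 2·(P_x/P_y)·(x−10).
Substituting into the budget: x* = 10 + 1/3·(M − 10·P_x − 5·P_y)/P_x, and y* = 5 + 2/3·(…)/P_y.
Discretionary income = 124 − 10·6.6 − 5·7 = 23; x* = 10 + 1/3·23/6.6 = 11.1616; y* = 5 + 2/3·23/7 = 7.1905.
Expenditure on x: 6.6·11.1616 = 73.6667; share = 0.5941.

share on x = 0.5941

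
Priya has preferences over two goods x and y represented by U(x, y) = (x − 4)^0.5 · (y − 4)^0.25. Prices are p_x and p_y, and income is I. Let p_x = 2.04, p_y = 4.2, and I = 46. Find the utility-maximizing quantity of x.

This is Cobb-Douglas in (x−4, y−4): tangency gives 0.5·p_y·(y−4) = 0.25·p_x·(x−4).
After buying the subsistence bundle (4, 4), a share 2/3 of the remaining income goes to x: x* = 4 + 2/3·(I − 4p_x − 4p_y)/p_x.
Discretionary income = 46 − 4·2.04 − 4·4.2 = 21.04; x* = 4 + 2/3·21.04/2.04 = 10.8758.

x* = 10.8758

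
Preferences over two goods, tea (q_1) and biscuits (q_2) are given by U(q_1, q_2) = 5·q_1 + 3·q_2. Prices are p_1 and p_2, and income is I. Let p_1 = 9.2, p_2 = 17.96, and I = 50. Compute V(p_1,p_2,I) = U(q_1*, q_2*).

q_1 gives more utility per dollar, so spend all income on q_1: q_1* = I/p_1, q_2* = 0.
Numerically: q_1* = 5.4348, q_2* = 0.
Utility at the optimum: U(5.4348, 0) = 27.1739.

V = 27.1739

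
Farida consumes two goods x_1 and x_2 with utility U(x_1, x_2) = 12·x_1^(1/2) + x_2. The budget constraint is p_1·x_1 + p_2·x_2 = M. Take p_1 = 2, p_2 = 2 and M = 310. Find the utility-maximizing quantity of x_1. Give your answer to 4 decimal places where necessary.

x_1* = 36

Utility is quasi-linear in x_2; the FOC for x_1 is 6/√x_1 = p_1/p_2.
Thus x_1* = (6·p_2/p_1)² — independent of M — with the rest of income spent on x_2.
Plugging in: x_1* = (6·2/2)² = 36.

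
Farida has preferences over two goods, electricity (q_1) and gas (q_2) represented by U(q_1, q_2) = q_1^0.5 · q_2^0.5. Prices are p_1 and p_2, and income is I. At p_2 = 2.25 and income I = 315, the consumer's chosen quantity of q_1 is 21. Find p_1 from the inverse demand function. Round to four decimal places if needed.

MU_q_1/MU_q_2 = (0.5·q_2)/(0.5·q_1); tangency sets this equal to p_1/p_2.
Rearranging, p_2·q_2 = p_1·q_1. Substituting into the budget gives p_1·q_1·(1 + 1) = I.
Demand: q_1*(p_1,p_2,I) = 0.5·I/p_1 and q_2* = 0.5·I/p_2.
Set q_1* = 21 in the demand function and solve for p_1: p_1 = 7.5.

p_1 = 7.5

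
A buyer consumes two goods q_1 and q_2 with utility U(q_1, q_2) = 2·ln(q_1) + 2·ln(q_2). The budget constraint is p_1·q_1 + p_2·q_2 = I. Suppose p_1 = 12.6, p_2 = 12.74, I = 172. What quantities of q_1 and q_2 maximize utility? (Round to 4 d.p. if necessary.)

MU_q_1/MU_q_2 = (2·q_2)/(2·q_1); tangency sets this equal to p_1/p_2.
Rearranging, p_2·q_2 = p_1·q_1. Substituting into the budget gives p_1·q_1·(1 + 1) = I.
Demand: q_1*(p_1,p_2,I) = 0.5·I/p_1 and q_2* = 0.5·I/p_2.
At p_1=12.6, p_2=12.74, I=172: q_1* = 0.5·172/12.6 = 6.8254, q_2* = 6.7504.

q_1* = 6.8254, q_2* = 6.7504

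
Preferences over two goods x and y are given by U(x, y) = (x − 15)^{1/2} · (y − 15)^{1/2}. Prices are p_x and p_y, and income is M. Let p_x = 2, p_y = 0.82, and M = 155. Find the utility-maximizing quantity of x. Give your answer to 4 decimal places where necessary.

x* = 43.175

MRS = (y−15)/(x−15). Tangency with p_x/p_y gives y−15 = (p_x/p_y)·(x−15).
Substituting into the budget: x* = 15 + 0.5·(M − 15·p_x − 15·p_y)/p_x, and y* = 15 + 0.5·(…)/p_y.
Discretionary income = 155 − 15·2 − 15·0.82 = 112.7; x* = 15 + 0.5·112.7/2 = 43.175.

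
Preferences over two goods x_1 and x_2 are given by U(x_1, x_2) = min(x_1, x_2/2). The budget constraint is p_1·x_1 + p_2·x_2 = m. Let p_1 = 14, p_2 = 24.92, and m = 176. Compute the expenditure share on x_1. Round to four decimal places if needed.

With perfect complements, no substitution: consume in ratio x_1:x_2 = 1:2.
Budget: p_1·x_1 + p_2·2·x_1 = m, so (p_1 + 2·p_2)·x_1 = m.
Demand: x_1*(p_1,p_2,m) = m/(p_1 + 2·p_2), x_2* = 2·m/(p_1 + 2·p_2).
Here 14 + 2·24.92 = 63.84, giving x_1* = 2.7569 and x_2* = 5.5138.
Expenditure on x_1: 14·2.7569 = 38.5965; share = 0.2193.

share on x_1 = 0.2193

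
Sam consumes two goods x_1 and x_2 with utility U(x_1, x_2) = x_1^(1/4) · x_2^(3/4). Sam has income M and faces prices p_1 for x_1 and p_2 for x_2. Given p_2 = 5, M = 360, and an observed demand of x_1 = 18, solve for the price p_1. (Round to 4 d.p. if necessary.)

MU_x_1/MU_x_2 = (0.25·x_2)/(0.75·x_1); tangency sets this equal to p_1/p_2.
Rearranging, p_2·x_2 = 3·p_1·x_1. Substituting into the budget gives p_1·x_1·(1 + 3) = M.
Demand: x_1*(p_1,p_2,M) = 0.25·M/p_1 and x_2* = 0.75·M/p_2.
Set x_1* = 18 in the demand function and solve for p_1: p_1 = 5.

p_1 = 5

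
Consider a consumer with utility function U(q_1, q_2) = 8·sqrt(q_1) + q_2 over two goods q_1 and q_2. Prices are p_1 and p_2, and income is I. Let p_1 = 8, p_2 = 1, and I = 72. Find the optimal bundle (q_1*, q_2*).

Utility is quasi-linear in q_2; the FOC for q_1 is 4/√q_1 = p_1/p_2.
Solve: √q_1 = 4·p_2/p_1, so q_1*(p_1,p_2) = (4·p_2/p_1)², and q_2* = (I − p_1·q_1*)/p_2.
Plugging in: q_1* = (4·1/8)² = 0.25, q_2* = 70.

q_1* = 0.25, q_2* = 70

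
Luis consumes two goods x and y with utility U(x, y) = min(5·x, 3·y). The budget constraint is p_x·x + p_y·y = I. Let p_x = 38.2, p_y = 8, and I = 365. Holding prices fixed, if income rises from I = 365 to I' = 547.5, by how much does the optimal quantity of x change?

Demand: x*(p_x,p_y,I) = 3·I/(3·p_x + 5·p_y), y* = 5·I/(3·p_x + 5·p_y).
Here 3·38.2 + 5·8 = 154.6, giving x* = 7.0828.
At I' = 547.5: x* = 10.6242. Change: 10.6242 − 7.0828 = 3.5414.

Δx* = 3.5414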